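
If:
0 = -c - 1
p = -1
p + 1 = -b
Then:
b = 0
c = -1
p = -1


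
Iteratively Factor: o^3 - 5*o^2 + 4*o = (o)*(o^2 - 5*o + 4) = o*(o - 4)*(o - 1)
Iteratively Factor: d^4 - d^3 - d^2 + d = (d - 1)*(d^3 - d) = d*(d - 1)*(d^2 - 1) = d*(d - 1)*(d + 1)*(d - 1)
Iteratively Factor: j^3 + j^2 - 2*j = (j + 2)*(j^2 - j) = j*(j + 2)*(j - 1)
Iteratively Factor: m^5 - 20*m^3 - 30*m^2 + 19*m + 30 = (m - 5)*(m^4 + 5*m^3 + 5*m^2 - 5*m - 6) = (m - 5)*(m + 1)*(m^3 + 4*m^2 + m - 6) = (m - 5)*(m + 1)*(m + 2)*(m^2 + 2*m - 3) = (m - 5)*(m - 1)*(m + 1)*(m + 2)*(m + 3)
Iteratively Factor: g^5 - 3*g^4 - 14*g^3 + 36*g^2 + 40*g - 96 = (g + 2)*(g^4 - 5*g^3 - 4*g^2 + 44*g - 48) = (g - 4)*(g + 2)*(g^3 - g^2 - 8*g + 12) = (g - 4)*(g - 2)*(g + 2)*(g^2 + g - 6) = (g - 4)*(g - 2)^2*(g + 2)*(g + 3)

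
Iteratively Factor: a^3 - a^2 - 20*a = (a - 5)*(a^2 + 4*a) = (a - 5)*(a + 4)*(a)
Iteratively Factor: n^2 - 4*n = (n)*(n - 4)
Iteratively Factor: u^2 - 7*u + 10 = (u - 5)*(u - 2)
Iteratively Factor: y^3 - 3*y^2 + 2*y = (y)*(y^2 - 3*y + 2) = y*(y - 2)*(y - 1)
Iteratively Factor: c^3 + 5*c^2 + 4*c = (c)*(c^2 + 5*c + 4) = c*(c + 4)*(c + 1)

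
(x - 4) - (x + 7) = -11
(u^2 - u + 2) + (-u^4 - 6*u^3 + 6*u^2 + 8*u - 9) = -u^4 - 6*u^3 + 7*u^2 + 7*u - 7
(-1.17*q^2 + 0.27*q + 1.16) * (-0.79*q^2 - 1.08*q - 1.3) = 0.9243*q^4 + 1.0503*q^3 + 0.313*q^2 - 1.6038*q - 1.508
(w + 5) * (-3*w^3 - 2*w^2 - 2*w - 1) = -3*w^4 - 17*w^3 - 12*w^2 - 11*w - 5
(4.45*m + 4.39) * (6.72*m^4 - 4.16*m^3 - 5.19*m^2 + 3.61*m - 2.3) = 29.904*m^5 + 10.9888*m^4 - 41.3579*m^3 - 6.7196*m^2 + 5.6129*m - 10.097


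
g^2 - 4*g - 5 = (g - 5)*(g + 1)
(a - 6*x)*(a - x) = a^2 - 7*a*x + 6*x^2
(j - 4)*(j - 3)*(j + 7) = j^3 - 37*j + 84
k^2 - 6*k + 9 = (k - 3)^2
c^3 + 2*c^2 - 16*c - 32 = (c - 4)*(c + 2)*(c + 4)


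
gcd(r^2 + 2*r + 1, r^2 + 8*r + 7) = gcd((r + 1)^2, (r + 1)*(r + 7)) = r + 1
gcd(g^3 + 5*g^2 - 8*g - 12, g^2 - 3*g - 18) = 1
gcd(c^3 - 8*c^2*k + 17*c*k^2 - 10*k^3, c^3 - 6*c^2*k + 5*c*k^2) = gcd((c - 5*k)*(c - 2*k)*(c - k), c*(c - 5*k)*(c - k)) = c^2 - 6*c*k + 5*k^2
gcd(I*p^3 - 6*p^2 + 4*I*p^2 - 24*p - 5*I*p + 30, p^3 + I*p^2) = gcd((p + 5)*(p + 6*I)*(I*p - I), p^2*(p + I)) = 1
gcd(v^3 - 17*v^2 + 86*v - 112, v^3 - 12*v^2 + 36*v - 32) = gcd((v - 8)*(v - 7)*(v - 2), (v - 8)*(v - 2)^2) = v^2 - 10*v + 16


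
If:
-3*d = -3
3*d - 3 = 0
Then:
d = 1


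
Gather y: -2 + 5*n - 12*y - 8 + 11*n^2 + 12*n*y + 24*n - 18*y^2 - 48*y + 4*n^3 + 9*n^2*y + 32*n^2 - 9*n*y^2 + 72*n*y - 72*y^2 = 4*n^3 + 43*n^2 + 29*n + y^2*(-9*n - 90) + y*(9*n^2 + 84*n - 60) - 10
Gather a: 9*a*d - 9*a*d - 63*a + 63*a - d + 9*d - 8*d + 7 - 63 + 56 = 0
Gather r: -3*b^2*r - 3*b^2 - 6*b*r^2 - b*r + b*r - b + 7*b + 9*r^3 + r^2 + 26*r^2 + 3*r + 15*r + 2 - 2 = -3*b^2 + 6*b + 9*r^3 + r^2*(27 - 6*b) + r*(18 - 3*b^2)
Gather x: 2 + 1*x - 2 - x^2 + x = -x^2 + 2*x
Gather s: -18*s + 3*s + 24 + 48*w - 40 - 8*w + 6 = -15*s + 40*w - 10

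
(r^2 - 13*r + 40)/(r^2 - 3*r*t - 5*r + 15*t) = (r - 8)/(r - 3*t)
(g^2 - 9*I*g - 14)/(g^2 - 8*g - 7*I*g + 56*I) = (g - 2*I)/(g - 8)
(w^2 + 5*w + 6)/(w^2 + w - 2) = (w + 3)/(w - 1)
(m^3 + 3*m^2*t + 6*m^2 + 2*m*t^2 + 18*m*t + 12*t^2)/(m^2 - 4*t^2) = (-m^2 - m*t - 6*m - 6*t)/(-m + 2*t)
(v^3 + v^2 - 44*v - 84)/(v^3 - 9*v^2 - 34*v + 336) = (v + 2)/(v - 8)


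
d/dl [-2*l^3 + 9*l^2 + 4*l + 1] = -6*l^2 + 18*l + 4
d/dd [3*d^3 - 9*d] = 9*d^2 - 9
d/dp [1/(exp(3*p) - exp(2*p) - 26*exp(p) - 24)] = (-3*exp(2*p) + 2*exp(p) + 26)*exp(p)/(-exp(3*p) + exp(2*p) + 26*exp(p) + 24)^2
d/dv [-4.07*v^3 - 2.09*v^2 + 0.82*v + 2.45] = -12.21*v^2 - 4.18*v + 0.82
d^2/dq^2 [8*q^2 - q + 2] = 16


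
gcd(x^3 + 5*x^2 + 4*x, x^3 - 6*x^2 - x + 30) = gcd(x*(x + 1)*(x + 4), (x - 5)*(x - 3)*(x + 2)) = 1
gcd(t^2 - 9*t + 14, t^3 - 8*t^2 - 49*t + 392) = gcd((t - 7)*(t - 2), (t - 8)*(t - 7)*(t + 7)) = t - 7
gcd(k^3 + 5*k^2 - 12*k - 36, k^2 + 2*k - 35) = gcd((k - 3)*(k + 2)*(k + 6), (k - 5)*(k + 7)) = 1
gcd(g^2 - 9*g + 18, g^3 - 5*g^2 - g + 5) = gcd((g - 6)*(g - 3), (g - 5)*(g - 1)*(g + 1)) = 1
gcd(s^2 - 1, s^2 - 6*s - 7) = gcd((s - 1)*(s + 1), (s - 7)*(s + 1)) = s + 1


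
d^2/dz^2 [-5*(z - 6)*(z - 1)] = -10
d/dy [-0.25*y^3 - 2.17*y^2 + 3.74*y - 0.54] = -0.75*y^2 - 4.34*y + 3.74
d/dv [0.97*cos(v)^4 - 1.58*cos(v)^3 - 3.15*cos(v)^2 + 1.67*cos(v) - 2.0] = (-3.88*cos(v)^3 + 4.74*cos(v)^2 + 6.3*cos(v) - 1.67)*sin(v)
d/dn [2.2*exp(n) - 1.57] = 2.2*exp(n)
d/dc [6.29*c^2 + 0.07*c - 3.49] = 12.58*c + 0.07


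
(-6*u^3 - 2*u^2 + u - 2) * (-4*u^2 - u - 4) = 24*u^5 + 14*u^4 + 22*u^3 + 15*u^2 - 2*u + 8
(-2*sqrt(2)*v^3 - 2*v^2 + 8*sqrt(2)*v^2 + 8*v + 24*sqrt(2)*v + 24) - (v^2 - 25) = -2*sqrt(2)*v^3 - 3*v^2 + 8*sqrt(2)*v^2 + 8*v + 24*sqrt(2)*v + 49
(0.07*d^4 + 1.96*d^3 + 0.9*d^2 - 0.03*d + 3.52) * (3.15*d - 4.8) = 0.2205*d^5 + 5.838*d^4 - 6.573*d^3 - 4.4145*d^2 + 11.232*d - 16.896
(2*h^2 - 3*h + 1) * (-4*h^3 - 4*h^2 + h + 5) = -8*h^5 + 4*h^4 + 10*h^3 + 3*h^2 - 14*h + 5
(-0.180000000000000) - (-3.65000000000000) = 3.47000000000000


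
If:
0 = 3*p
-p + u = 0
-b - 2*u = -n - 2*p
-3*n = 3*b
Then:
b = 0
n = 0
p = 0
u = 0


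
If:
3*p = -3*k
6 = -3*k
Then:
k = -2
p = 2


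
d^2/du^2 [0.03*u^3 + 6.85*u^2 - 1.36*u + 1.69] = 0.18*u + 13.7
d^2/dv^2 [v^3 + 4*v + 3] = 6*v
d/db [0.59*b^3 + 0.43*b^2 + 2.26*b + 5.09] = 1.77*b^2 + 0.86*b + 2.26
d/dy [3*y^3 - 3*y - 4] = 9*y^2 - 3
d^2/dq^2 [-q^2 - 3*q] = -2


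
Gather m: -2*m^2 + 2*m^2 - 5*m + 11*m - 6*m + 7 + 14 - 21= 0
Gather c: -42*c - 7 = -42*c - 7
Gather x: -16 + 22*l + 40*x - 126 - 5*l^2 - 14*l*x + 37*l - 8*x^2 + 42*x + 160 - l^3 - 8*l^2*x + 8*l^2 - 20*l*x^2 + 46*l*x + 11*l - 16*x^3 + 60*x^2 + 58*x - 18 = -l^3 + 3*l^2 + 70*l - 16*x^3 + x^2*(52 - 20*l) + x*(-8*l^2 + 32*l + 140)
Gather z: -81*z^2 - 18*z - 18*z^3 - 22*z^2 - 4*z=-18*z^3 - 103*z^2 - 22*z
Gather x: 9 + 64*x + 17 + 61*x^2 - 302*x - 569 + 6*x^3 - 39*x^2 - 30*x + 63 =6*x^3 + 22*x^2 - 268*x - 480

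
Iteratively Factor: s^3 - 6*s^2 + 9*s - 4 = (s - 1)*(s^2 - 5*s + 4) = (s - 4)*(s - 1)*(s - 1)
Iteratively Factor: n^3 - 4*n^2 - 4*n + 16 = (n + 2)*(n^2 - 6*n + 8) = (n - 4)*(n + 2)*(n - 2)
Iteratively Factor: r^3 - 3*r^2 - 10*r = (r)*(r^2 - 3*r - 10) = r*(r - 5)*(r + 2)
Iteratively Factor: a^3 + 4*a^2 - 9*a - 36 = (a + 3)*(a^2 + a - 12) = (a + 3)*(a + 4)*(a - 3)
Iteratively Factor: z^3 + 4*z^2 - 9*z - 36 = (z + 3)*(z^2 + z - 12) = (z - 3)*(z + 3)*(z + 4)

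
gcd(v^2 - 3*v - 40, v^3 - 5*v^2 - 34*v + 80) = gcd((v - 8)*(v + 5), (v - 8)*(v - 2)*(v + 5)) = v^2 - 3*v - 40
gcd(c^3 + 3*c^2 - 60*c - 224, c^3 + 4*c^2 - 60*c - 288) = c - 8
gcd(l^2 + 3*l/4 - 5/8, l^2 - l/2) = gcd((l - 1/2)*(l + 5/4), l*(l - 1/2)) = l - 1/2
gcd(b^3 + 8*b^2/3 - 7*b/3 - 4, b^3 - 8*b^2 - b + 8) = b + 1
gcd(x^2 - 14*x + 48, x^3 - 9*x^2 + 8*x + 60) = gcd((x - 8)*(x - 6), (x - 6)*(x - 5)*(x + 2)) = x - 6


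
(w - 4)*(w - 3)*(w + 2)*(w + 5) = w^4 - 27*w^2 + 14*w + 120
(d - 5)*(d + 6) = d^2 + d - 30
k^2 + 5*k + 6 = (k + 2)*(k + 3)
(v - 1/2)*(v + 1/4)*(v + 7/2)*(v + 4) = v^4 + 29*v^3/4 + 12*v^2 - 71*v/16 - 7/4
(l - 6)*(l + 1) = l^2 - 5*l - 6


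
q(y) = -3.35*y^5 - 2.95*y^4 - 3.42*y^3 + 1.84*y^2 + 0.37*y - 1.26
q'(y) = -16.75*y^4 - 11.8*y^3 - 10.26*y^2 + 3.68*y + 0.37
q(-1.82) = 59.31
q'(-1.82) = -152.96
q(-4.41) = 4798.20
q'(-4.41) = -5538.69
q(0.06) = -1.23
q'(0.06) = 0.55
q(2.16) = -248.07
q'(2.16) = -523.08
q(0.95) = -7.18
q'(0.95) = -29.15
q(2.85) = -888.95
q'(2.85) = -1450.72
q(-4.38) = 4634.34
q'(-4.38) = -5385.74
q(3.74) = -3181.56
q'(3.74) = -4023.87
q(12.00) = -900400.02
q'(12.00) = -369151.31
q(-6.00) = 23027.88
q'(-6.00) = -19550.27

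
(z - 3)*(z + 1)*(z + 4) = z^3 + 2*z^2 - 11*z - 12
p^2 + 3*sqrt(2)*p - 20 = (p - 2*sqrt(2))*(p + 5*sqrt(2))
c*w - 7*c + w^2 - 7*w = (c + w)*(w - 7)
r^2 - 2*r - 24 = (r - 6)*(r + 4)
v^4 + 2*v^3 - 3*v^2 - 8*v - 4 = (v - 2)*(v + 1)^2*(v + 2)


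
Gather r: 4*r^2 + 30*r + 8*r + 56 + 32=4*r^2 + 38*r + 88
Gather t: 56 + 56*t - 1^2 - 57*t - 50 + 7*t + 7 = 6*t + 12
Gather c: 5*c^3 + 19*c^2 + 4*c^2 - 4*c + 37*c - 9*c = 5*c^3 + 23*c^2 + 24*c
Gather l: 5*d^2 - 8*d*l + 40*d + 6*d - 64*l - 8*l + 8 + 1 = 5*d^2 + 46*d + l*(-8*d - 72) + 9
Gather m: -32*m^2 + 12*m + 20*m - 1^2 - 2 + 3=-32*m^2 + 32*m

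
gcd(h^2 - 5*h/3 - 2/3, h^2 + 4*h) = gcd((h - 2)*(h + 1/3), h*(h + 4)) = 1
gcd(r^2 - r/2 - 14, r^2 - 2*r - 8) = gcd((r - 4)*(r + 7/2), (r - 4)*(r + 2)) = r - 4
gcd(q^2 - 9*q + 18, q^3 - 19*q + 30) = q - 3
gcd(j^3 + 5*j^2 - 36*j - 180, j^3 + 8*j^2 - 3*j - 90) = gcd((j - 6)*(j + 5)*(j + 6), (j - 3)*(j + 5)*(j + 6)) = j^2 + 11*j + 30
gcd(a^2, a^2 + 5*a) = a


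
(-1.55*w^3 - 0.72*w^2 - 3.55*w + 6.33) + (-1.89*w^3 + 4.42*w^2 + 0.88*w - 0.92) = -3.44*w^3 + 3.7*w^2 - 2.67*w + 5.41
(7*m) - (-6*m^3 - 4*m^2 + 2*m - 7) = 6*m^3 + 4*m^2 + 5*m + 7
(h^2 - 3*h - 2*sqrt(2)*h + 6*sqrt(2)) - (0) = h^2 - 3*h - 2*sqrt(2)*h + 6*sqrt(2)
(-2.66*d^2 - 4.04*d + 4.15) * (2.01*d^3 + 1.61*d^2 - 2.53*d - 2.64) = -5.3466*d^5 - 12.403*d^4 + 8.5669*d^3 + 23.9251*d^2 + 0.166100000000002*d - 10.956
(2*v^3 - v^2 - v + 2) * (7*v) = 14*v^4 - 7*v^3 - 7*v^2 + 14*v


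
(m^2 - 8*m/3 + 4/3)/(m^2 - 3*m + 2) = (m - 2/3)/(m - 1)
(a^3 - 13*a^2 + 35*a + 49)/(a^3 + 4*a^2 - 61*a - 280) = (a^3 - 13*a^2 + 35*a + 49)/(a^3 + 4*a^2 - 61*a - 280)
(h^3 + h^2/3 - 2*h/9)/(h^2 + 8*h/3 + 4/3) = h*(3*h - 1)/(3*(h + 2))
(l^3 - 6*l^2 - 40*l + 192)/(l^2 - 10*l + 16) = (l^2 + 2*l - 24)/(l - 2)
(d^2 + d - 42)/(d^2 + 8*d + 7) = (d - 6)/(d + 1)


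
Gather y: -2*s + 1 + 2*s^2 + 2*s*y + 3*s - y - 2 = 2*s^2 + s + y*(2*s - 1) - 1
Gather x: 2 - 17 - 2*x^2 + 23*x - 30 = -2*x^2 + 23*x - 45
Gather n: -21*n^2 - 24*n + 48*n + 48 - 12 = -21*n^2 + 24*n + 36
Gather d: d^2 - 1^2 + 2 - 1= d^2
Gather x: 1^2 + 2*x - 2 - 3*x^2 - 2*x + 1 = -3*x^2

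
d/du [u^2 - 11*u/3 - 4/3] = 2*u - 11/3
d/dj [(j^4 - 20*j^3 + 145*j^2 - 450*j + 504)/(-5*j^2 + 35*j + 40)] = (-2*j^5 + 41*j^4 - 248*j^3 + 85*j^2 + 3328*j - 7128)/(5*(j^4 - 14*j^3 + 33*j^2 + 112*j + 64))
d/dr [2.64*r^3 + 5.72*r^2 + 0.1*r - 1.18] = 7.92*r^2 + 11.44*r + 0.1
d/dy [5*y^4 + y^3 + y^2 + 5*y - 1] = 20*y^3 + 3*y^2 + 2*y + 5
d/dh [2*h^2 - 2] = 4*h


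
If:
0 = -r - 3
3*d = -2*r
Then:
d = 2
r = -3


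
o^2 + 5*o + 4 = (o + 1)*(o + 4)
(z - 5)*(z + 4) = z^2 - z - 20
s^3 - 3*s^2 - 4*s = s*(s - 4)*(s + 1)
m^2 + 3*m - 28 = (m - 4)*(m + 7)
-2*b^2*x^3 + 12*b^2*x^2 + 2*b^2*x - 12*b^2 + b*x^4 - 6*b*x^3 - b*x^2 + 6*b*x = (-2*b + x)*(x - 6)*(x - 1)*(b*x + b)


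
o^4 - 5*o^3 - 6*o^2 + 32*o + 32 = (o - 4)^2*(o + 1)*(o + 2)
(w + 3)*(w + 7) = w^2 + 10*w + 21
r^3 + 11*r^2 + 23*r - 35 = (r - 1)*(r + 5)*(r + 7)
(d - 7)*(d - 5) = d^2 - 12*d + 35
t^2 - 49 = (t - 7)*(t + 7)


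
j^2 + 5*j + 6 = (j + 2)*(j + 3)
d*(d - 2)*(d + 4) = d^3 + 2*d^2 - 8*d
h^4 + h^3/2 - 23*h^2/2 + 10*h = h*(h - 5/2)*(h - 1)*(h + 4)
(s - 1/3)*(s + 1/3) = s^2 - 1/9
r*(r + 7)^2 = r^3 + 14*r^2 + 49*r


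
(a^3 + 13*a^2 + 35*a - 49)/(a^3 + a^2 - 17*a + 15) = (a^2 + 14*a + 49)/(a^2 + 2*a - 15)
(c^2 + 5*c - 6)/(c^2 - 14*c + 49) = (c^2 + 5*c - 6)/(c^2 - 14*c + 49)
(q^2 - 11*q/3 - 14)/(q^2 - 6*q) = (q + 7/3)/q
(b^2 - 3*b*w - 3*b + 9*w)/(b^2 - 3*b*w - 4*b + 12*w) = (b - 3)/(b - 4)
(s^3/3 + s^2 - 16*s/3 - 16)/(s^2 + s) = (s^3 + 3*s^2 - 16*s - 48)/(3*s*(s + 1))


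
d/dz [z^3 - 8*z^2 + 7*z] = 3*z^2 - 16*z + 7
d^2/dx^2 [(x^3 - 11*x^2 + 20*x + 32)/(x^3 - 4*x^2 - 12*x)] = 2*(-7*x^6 + 96*x^5 - 444*x^4 + 208*x^3 + 384*x^2 + 4608*x + 4608)/(x^3*(x^6 - 12*x^5 + 12*x^4 + 224*x^3 - 144*x^2 - 1728*x - 1728))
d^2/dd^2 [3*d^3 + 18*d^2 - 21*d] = 18*d + 36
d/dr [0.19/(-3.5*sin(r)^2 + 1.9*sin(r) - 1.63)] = (1.33*sin(r) - 0.361)*cos(r)/(3.5*sin(r)^2 - 1.9*sin(r) + 1.63)^2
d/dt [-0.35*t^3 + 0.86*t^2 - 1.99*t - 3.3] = -1.05*t^2 + 1.72*t - 1.99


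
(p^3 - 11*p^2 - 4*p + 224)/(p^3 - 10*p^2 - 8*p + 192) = (p - 7)/(p - 6)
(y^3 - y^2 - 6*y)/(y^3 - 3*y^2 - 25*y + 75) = y*(y + 2)/(y^2 - 25)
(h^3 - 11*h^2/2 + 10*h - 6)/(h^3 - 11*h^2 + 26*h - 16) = (h^2 - 7*h/2 + 3)/(h^2 - 9*h + 8)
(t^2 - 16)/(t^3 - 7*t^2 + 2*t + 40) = (t + 4)/(t^2 - 3*t - 10)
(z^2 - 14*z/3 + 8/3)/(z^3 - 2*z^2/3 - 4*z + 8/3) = (z - 4)/(z^2 - 4)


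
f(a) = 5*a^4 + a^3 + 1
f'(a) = 20*a^3 + 3*a^2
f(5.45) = 4574.07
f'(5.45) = 3326.68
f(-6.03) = 6392.32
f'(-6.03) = -4276.04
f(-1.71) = 38.75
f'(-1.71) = -91.23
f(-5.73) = 5202.86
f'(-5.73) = -3664.15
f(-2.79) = 282.24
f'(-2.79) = -411.00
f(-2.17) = 101.65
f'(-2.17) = -190.24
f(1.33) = 19.00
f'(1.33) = 52.36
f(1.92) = 76.03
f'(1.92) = 152.62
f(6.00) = 6697.00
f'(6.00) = 4428.00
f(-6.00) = 6265.00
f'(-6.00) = -4212.00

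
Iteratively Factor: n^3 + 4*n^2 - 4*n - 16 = (n + 4)*(n^2 - 4) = (n - 2)*(n + 4)*(n + 2)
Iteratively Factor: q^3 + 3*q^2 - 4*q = (q - 1)*(q^2 + 4*q) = (q - 1)*(q + 4)*(q)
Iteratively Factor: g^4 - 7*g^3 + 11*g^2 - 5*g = (g)*(g^3 - 7*g^2 + 11*g - 5) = g*(g - 1)*(g^2 - 6*g + 5) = g*(g - 5)*(g - 1)*(g - 1)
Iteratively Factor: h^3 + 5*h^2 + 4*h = (h + 1)*(h^2 + 4*h) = (h + 1)*(h + 4)*(h)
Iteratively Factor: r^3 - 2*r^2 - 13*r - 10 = (r + 1)*(r^2 - 3*r - 10) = (r - 5)*(r + 1)*(r + 2)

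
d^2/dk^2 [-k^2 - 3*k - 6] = -2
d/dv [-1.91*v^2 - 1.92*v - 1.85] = -3.82*v - 1.92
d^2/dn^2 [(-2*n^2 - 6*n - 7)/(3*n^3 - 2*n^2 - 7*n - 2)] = 2*(-18*n^6 - 162*n^5 - 396*n^4 + 130*n^3 + 165*n^2 - 348*n - 239)/(27*n^9 - 54*n^8 - 153*n^7 + 190*n^6 + 429*n^5 - 66*n^4 - 475*n^3 - 318*n^2 - 84*n - 8)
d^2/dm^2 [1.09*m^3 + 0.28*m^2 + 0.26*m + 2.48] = 6.54*m + 0.56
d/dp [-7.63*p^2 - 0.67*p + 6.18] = -15.26*p - 0.67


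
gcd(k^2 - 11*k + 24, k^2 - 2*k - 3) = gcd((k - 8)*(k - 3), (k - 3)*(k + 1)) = k - 3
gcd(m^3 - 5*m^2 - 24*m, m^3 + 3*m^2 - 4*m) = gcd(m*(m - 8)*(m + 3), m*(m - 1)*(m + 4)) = m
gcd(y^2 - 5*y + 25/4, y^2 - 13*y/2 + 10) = y - 5/2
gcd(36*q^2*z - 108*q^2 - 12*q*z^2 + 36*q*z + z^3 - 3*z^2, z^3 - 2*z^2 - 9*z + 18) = z - 3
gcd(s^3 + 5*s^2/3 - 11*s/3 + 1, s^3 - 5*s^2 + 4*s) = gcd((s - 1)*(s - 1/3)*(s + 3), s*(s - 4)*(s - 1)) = s - 1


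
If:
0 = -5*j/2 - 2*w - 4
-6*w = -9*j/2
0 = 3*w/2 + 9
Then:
No Solution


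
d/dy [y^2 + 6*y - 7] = 2*y + 6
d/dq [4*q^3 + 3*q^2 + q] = 12*q^2 + 6*q + 1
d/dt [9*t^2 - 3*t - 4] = 18*t - 3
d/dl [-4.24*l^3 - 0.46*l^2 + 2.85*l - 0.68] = -12.72*l^2 - 0.92*l + 2.85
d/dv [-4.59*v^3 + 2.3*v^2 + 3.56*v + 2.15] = -13.77*v^2 + 4.6*v + 3.56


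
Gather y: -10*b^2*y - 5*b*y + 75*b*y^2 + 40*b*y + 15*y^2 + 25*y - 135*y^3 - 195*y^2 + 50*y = -135*y^3 + y^2*(75*b - 180) + y*(-10*b^2 + 35*b + 75)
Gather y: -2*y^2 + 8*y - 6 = -2*y^2 + 8*y - 6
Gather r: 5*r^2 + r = 5*r^2 + r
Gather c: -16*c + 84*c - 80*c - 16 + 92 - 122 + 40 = -12*c - 6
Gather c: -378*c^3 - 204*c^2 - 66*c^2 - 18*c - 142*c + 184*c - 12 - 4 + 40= -378*c^3 - 270*c^2 + 24*c + 24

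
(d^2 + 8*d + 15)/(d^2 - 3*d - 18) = (d + 5)/(d - 6)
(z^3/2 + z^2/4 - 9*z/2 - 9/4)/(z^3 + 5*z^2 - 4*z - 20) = (2*z^3 + z^2 - 18*z - 9)/(4*(z^3 + 5*z^2 - 4*z - 20))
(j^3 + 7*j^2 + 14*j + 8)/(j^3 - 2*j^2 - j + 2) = (j^2 + 6*j + 8)/(j^2 - 3*j + 2)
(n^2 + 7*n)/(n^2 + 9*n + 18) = n*(n + 7)/(n^2 + 9*n + 18)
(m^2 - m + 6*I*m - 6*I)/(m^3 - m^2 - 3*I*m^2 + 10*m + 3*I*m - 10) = (m + 6*I)/(m^2 - 3*I*m + 10)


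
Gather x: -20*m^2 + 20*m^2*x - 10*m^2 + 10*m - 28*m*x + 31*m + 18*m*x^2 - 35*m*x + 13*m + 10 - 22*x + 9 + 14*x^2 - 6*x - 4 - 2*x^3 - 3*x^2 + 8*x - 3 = -30*m^2 + 54*m - 2*x^3 + x^2*(18*m + 11) + x*(20*m^2 - 63*m - 20) + 12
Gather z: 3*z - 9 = 3*z - 9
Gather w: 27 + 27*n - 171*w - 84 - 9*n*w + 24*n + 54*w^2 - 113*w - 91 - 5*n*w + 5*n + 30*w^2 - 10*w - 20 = 56*n + 84*w^2 + w*(-14*n - 294) - 168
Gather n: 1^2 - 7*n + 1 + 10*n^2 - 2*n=10*n^2 - 9*n + 2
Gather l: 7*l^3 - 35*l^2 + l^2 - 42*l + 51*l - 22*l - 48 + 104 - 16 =7*l^3 - 34*l^2 - 13*l + 40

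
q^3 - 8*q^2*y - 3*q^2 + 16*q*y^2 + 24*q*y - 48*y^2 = (q - 3)*(q - 4*y)^2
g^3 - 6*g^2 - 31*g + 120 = (g - 8)*(g - 3)*(g + 5)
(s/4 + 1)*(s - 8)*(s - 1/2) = s^3/4 - 9*s^2/8 - 15*s/2 + 4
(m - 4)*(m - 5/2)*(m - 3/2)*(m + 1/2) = m^4 - 15*m^3/2 + 63*m^2/4 - 41*m/8 - 15/2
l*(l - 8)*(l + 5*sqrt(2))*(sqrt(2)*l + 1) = sqrt(2)*l^4 - 8*sqrt(2)*l^3 + 11*l^3 - 88*l^2 + 5*sqrt(2)*l^2 - 40*sqrt(2)*l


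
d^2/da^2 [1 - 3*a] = 0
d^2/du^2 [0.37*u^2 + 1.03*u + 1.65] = 0.740000000000000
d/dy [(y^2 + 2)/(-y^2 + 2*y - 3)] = 2*(y^2 - y - 2)/(y^4 - 4*y^3 + 10*y^2 - 12*y + 9)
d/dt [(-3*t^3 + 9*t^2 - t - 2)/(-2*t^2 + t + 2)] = t*(6*t^3 - 6*t^2 - 11*t + 28)/(4*t^4 - 4*t^3 - 7*t^2 + 4*t + 4)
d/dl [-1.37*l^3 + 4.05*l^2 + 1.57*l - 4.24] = -4.11*l^2 + 8.1*l + 1.57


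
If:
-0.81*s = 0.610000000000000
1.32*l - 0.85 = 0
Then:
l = 0.64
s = -0.75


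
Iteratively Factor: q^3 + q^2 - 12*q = (q)*(q^2 + q - 12) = q*(q + 4)*(q - 3)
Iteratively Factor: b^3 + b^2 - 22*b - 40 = (b + 2)*(b^2 - b - 20) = (b + 2)*(b + 4)*(b - 5)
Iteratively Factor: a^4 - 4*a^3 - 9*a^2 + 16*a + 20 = (a + 2)*(a^3 - 6*a^2 + 3*a + 10) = (a - 2)*(a + 2)*(a^2 - 4*a - 5) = (a - 2)*(a + 1)*(a + 2)*(a - 5)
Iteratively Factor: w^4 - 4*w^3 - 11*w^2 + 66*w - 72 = (w - 2)*(w^3 - 2*w^2 - 15*w + 36) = (w - 3)*(w - 2)*(w^2 + w - 12) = (w - 3)*(w - 2)*(w + 4)*(w - 3)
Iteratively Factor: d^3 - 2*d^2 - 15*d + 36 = (d - 3)*(d^2 + d - 12) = (d - 3)^2*(d + 4)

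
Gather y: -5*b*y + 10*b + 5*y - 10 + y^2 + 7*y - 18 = 10*b + y^2 + y*(12 - 5*b) - 28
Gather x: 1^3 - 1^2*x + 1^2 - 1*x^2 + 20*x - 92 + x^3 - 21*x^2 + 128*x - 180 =x^3 - 22*x^2 + 147*x - 270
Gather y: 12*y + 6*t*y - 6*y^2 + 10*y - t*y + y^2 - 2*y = -5*y^2 + y*(5*t + 20)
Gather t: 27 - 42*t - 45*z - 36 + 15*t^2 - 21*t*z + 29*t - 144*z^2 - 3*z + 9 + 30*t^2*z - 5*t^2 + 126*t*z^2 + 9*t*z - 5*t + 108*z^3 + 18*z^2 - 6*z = t^2*(30*z + 10) + t*(126*z^2 - 12*z - 18) + 108*z^3 - 126*z^2 - 54*z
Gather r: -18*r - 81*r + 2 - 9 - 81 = -99*r - 88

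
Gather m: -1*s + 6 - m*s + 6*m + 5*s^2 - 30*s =m*(6 - s) + 5*s^2 - 31*s + 6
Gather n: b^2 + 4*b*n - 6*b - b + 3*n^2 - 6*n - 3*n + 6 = b^2 - 7*b + 3*n^2 + n*(4*b - 9) + 6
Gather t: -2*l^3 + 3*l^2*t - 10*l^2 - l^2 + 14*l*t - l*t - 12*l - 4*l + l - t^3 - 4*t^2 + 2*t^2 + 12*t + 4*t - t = -2*l^3 - 11*l^2 - 15*l - t^3 - 2*t^2 + t*(3*l^2 + 13*l + 15)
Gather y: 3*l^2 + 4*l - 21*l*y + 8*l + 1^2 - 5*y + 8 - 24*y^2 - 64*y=3*l^2 + 12*l - 24*y^2 + y*(-21*l - 69) + 9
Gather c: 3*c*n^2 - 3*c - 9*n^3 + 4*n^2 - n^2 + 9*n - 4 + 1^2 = c*(3*n^2 - 3) - 9*n^3 + 3*n^2 + 9*n - 3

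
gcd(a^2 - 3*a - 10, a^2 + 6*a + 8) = a + 2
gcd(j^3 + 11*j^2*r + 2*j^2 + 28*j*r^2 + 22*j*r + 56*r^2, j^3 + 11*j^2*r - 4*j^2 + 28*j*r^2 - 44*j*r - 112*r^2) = j^2 + 11*j*r + 28*r^2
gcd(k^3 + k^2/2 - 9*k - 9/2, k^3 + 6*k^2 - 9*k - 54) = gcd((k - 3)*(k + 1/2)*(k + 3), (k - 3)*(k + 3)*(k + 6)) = k^2 - 9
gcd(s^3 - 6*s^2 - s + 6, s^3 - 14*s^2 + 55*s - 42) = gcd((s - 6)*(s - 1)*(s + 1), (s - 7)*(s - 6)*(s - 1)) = s^2 - 7*s + 6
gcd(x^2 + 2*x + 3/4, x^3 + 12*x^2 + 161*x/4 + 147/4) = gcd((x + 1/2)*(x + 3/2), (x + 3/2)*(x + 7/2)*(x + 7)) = x + 3/2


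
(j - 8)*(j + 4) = j^2 - 4*j - 32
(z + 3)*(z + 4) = z^2 + 7*z + 12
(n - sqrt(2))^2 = n^2 - 2*sqrt(2)*n + 2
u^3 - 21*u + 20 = (u - 4)*(u - 1)*(u + 5)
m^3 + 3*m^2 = m^2*(m + 3)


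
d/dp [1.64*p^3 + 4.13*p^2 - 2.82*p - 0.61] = 4.92*p^2 + 8.26*p - 2.82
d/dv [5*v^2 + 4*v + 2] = 10*v + 4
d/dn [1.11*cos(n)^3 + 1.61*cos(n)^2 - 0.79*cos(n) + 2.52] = (-3.33*cos(n)^2 - 3.22*cos(n) + 0.79)*sin(n)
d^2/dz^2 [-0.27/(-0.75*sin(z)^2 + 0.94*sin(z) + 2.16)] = (0.6075*sin(z)^4 - 0.57105*sin(z)^3 + 1.076922*sin(z)^2 + 0.593892*sin(z) - 1.351944)/(-0.75*sin(z)^2 + 0.94*sin(z) + 2.16)^3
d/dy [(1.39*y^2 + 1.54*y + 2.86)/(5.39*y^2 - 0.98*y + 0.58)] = (-9.6628*y^2 - 29.2184*y + 3.696)/(29.0521*y^4 - 10.5644*y^3 + 7.2128*y^2 - 1.1368*y + 0.3364)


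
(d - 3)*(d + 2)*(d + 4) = d^3 + 3*d^2 - 10*d - 24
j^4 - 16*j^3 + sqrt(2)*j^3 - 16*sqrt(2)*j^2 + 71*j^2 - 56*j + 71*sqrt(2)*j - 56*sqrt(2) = (j - 8)*(j - 7)*(j - 1)*(j + sqrt(2))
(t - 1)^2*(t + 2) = t^3 - 3*t + 2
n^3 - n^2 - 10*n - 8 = (n - 4)*(n + 1)*(n + 2)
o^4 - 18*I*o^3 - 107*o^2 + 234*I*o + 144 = (o - 8*I)*(o - 6*I)*(o - 3*I)*(o - I)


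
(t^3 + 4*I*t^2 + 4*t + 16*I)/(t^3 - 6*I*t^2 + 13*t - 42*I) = (t^2 + 6*I*t - 8)/(t^2 - 4*I*t + 21)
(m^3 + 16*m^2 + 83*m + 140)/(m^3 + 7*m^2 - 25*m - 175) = (m + 4)/(m - 5)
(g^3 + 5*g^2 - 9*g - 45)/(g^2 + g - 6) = (g^2 + 2*g - 15)/(g - 2)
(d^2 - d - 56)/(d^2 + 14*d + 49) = (d - 8)/(d + 7)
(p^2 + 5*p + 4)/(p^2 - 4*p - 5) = (p + 4)/(p - 5)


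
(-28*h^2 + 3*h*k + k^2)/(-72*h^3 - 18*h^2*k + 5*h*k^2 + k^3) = (7*h + k)/(18*h^2 + 9*h*k + k^2)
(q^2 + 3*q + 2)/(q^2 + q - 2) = (q + 1)/(q - 1)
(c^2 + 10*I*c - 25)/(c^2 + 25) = (c + 5*I)/(c - 5*I)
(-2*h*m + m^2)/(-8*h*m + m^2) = (2*h - m)/(8*h - m)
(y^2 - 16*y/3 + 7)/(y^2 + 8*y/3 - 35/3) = (y - 3)/(y + 5)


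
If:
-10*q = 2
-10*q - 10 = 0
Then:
No Solution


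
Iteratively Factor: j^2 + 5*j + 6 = (j + 3)*(j + 2)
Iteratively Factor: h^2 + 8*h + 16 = (h + 4)*(h + 4)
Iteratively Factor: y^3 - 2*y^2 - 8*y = (y + 2)*(y^2 - 4*y) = (y - 4)*(y + 2)*(y)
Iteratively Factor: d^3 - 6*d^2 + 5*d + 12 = (d - 4)*(d^2 - 2*d - 3) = (d - 4)*(d + 1)*(d - 3)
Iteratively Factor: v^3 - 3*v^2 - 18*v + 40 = (v + 4)*(v^2 - 7*v + 10) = (v - 5)*(v + 4)*(v - 2)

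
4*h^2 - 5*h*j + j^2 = (-4*h + j)*(-h + j)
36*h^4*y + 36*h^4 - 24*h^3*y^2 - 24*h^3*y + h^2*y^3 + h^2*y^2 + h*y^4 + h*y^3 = (-3*h + y)*(-2*h + y)*(6*h + y)*(h*y + h)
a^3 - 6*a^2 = a^2*(a - 6)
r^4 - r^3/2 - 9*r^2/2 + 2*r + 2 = (r - 2)*(r - 1)*(r + 1/2)*(r + 2)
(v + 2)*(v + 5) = v^2 + 7*v + 10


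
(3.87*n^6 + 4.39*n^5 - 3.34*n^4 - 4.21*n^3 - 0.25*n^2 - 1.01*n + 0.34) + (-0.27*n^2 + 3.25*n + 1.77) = 3.87*n^6 + 4.39*n^5 - 3.34*n^4 - 4.21*n^3 - 0.52*n^2 + 2.24*n + 2.11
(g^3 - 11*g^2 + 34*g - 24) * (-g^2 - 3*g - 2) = -g^5 + 8*g^4 - 3*g^3 - 56*g^2 + 4*g + 48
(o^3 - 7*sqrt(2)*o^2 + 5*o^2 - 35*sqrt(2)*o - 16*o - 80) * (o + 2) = o^4 - 7*sqrt(2)*o^3 + 7*o^3 - 49*sqrt(2)*o^2 - 6*o^2 - 112*o - 70*sqrt(2)*o - 160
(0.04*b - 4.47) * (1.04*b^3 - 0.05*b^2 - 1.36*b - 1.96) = 0.0416*b^4 - 4.6508*b^3 + 0.1691*b^2 + 6.0008*b + 8.7612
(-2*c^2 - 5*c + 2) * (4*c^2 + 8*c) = -8*c^4 - 36*c^3 - 32*c^2 + 16*c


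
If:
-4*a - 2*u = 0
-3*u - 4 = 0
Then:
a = 2/3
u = -4/3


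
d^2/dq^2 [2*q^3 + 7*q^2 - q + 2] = 12*q + 14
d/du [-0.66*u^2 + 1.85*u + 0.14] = 1.85 - 1.32*u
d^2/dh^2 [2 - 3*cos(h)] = 3*cos(h)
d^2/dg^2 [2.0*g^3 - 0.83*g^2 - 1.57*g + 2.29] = 12.0*g - 1.66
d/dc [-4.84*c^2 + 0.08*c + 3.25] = 0.08 - 9.68*c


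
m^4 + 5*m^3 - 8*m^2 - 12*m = m*(m - 2)*(m + 1)*(m + 6)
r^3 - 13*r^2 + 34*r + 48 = (r - 8)*(r - 6)*(r + 1)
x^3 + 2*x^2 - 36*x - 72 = (x - 6)*(x + 2)*(x + 6)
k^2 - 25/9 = (k - 5/3)*(k + 5/3)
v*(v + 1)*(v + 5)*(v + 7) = v^4 + 13*v^3 + 47*v^2 + 35*v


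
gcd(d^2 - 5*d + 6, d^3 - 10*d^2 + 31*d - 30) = d^2 - 5*d + 6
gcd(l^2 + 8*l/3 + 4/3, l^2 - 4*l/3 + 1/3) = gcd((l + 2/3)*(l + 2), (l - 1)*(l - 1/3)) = 1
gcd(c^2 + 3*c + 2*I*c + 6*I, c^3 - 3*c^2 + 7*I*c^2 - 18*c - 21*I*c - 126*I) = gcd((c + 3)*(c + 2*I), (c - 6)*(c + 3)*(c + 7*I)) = c + 3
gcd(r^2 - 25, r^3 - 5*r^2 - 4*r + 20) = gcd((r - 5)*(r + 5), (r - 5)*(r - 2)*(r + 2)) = r - 5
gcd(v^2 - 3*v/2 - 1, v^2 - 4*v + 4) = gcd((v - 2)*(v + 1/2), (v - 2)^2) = v - 2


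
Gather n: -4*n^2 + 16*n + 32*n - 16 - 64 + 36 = -4*n^2 + 48*n - 44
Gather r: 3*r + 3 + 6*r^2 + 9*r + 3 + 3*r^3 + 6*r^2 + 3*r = 3*r^3 + 12*r^2 + 15*r + 6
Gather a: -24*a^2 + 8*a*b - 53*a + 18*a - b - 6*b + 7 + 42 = -24*a^2 + a*(8*b - 35) - 7*b + 49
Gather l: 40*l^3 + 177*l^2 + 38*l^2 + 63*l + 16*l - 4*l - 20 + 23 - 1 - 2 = 40*l^3 + 215*l^2 + 75*l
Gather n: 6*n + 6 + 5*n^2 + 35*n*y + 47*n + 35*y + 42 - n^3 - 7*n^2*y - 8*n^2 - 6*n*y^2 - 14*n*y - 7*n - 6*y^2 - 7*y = -n^3 + n^2*(-7*y - 3) + n*(-6*y^2 + 21*y + 46) - 6*y^2 + 28*y + 48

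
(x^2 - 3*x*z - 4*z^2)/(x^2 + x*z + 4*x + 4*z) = (x - 4*z)/(x + 4)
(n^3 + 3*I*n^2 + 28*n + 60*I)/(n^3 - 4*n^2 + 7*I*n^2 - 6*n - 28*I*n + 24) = (n^2 - 3*I*n + 10)/(n^2 + n*(-4 + I) - 4*I)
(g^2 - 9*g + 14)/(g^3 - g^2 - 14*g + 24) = (g - 7)/(g^2 + g - 12)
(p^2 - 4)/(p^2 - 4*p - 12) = (p - 2)/(p - 6)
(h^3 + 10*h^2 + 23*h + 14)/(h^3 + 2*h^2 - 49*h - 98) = (h + 1)/(h - 7)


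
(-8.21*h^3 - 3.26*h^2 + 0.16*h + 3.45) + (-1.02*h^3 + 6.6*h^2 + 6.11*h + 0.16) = -9.23*h^3 + 3.34*h^2 + 6.27*h + 3.61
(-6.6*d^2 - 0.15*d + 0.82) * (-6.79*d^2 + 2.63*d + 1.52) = 44.814*d^4 - 16.3395*d^3 - 15.9943*d^2 + 1.9286*d + 1.2464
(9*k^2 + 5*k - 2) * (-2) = -18*k^2 - 10*k + 4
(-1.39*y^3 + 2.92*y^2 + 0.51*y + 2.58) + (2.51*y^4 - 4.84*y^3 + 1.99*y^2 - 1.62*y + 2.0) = 2.51*y^4 - 6.23*y^3 + 4.91*y^2 - 1.11*y + 4.58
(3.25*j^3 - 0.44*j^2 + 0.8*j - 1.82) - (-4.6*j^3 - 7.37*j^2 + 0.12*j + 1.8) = 7.85*j^3 + 6.93*j^2 + 0.68*j - 3.62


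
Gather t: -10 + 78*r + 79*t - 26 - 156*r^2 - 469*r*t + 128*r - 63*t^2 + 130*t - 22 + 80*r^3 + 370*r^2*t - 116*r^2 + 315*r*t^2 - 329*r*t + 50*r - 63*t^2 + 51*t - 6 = 80*r^3 - 272*r^2 + 256*r + t^2*(315*r - 126) + t*(370*r^2 - 798*r + 260) - 64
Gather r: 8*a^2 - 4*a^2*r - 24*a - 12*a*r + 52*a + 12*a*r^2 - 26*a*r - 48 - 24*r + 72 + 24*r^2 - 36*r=8*a^2 + 28*a + r^2*(12*a + 24) + r*(-4*a^2 - 38*a - 60) + 24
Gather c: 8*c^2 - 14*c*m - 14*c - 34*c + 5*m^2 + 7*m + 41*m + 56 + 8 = 8*c^2 + c*(-14*m - 48) + 5*m^2 + 48*m + 64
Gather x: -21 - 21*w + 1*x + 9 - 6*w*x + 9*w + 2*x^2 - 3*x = -12*w + 2*x^2 + x*(-6*w - 2) - 12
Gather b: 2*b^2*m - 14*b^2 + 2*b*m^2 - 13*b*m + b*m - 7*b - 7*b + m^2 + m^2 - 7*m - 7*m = b^2*(2*m - 14) + b*(2*m^2 - 12*m - 14) + 2*m^2 - 14*m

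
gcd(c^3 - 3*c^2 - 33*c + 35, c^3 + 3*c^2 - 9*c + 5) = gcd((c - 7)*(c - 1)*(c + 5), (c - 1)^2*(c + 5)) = c^2 + 4*c - 5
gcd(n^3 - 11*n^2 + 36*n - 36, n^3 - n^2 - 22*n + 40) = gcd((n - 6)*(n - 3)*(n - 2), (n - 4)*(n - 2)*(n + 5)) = n - 2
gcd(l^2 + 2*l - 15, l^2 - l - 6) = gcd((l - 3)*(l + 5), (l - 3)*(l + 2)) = l - 3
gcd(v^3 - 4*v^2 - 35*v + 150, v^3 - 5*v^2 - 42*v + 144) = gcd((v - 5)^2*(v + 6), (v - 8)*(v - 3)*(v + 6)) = v + 6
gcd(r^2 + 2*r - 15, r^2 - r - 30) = r + 5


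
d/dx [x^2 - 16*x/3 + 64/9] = 2*x - 16/3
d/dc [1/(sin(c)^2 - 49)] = -2*sin(c)*cos(c)/(sin(c)^2 - 49)^2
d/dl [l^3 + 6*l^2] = 3*l*(l + 4)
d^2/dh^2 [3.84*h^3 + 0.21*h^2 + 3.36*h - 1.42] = 23.04*h + 0.42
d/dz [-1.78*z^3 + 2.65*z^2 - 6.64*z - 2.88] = -5.34*z^2 + 5.3*z - 6.64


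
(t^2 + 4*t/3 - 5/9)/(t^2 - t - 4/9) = (-9*t^2 - 12*t + 5)/(-9*t^2 + 9*t + 4)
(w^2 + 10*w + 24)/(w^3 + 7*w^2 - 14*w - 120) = (w + 4)/(w^2 + w - 20)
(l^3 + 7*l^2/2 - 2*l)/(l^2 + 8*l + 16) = l*(2*l - 1)/(2*(l + 4))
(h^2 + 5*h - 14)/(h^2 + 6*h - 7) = (h - 2)/(h - 1)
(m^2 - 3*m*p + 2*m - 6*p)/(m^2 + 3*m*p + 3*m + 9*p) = (m^2 - 3*m*p + 2*m - 6*p)/(m^2 + 3*m*p + 3*m + 9*p)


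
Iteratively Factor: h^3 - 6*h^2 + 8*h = (h - 4)*(h^2 - 2*h) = h*(h - 4)*(h - 2)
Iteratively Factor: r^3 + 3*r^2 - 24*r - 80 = (r + 4)*(r^2 - r - 20) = (r + 4)^2*(r - 5)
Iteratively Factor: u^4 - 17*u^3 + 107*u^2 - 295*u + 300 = (u - 5)*(u^3 - 12*u^2 + 47*u - 60) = (u - 5)^2*(u^2 - 7*u + 12) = (u - 5)^2*(u - 3)*(u - 4)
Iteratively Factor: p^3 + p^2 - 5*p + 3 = (p - 1)*(p^2 + 2*p - 3) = (p - 1)*(p + 3)*(p - 1)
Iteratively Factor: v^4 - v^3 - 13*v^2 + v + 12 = (v - 1)*(v^3 - 13*v - 12) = (v - 1)*(v + 3)*(v^2 - 3*v - 4) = (v - 4)*(v - 1)*(v + 3)*(v + 1)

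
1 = 1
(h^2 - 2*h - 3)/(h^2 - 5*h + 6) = (h + 1)/(h - 2)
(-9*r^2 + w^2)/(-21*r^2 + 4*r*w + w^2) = (3*r + w)/(7*r + w)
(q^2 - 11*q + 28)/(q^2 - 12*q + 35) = (q - 4)/(q - 5)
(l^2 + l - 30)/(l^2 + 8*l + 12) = (l - 5)/(l + 2)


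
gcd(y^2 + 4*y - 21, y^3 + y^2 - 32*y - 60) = 1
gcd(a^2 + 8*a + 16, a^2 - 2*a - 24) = a + 4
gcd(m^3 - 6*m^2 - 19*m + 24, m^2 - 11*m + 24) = m - 8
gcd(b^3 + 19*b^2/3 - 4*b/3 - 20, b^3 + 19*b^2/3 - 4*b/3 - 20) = b^3 + 19*b^2/3 - 4*b/3 - 20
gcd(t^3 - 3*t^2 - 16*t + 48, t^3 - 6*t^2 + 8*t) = t - 4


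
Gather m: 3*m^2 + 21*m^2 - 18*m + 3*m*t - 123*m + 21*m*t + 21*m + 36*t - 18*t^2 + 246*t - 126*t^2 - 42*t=24*m^2 + m*(24*t - 120) - 144*t^2 + 240*t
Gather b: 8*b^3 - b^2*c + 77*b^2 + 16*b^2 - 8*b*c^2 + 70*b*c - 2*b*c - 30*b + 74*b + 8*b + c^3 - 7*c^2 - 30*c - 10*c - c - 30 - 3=8*b^3 + b^2*(93 - c) + b*(-8*c^2 + 68*c + 52) + c^3 - 7*c^2 - 41*c - 33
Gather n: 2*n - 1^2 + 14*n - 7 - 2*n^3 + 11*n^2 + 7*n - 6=-2*n^3 + 11*n^2 + 23*n - 14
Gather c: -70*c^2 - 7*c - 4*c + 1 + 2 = -70*c^2 - 11*c + 3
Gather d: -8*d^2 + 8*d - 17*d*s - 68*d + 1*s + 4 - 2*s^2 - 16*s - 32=-8*d^2 + d*(-17*s - 60) - 2*s^2 - 15*s - 28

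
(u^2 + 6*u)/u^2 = (u + 6)/u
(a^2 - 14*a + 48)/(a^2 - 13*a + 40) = (a - 6)/(a - 5)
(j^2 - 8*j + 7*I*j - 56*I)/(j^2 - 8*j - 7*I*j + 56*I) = (j + 7*I)/(j - 7*I)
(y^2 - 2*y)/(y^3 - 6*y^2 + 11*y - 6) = y/(y^2 - 4*y + 3)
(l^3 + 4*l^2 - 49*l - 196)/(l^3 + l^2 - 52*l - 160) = (l^2 - 49)/(l^2 - 3*l - 40)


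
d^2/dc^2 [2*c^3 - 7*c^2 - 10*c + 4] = 12*c - 14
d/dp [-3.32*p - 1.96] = -3.32000000000000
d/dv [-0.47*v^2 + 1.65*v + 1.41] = 1.65 - 0.94*v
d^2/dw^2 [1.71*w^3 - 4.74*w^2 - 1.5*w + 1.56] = 10.26*w - 9.48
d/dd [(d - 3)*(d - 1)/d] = 1 - 3/d^2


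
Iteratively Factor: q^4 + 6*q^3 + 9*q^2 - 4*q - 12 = (q + 3)*(q^3 + 3*q^2 - 4) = (q + 2)*(q + 3)*(q^2 + q - 2) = (q - 1)*(q + 2)*(q + 3)*(q + 2)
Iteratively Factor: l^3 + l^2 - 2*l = (l)*(l^2 + l - 2) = l*(l + 2)*(l - 1)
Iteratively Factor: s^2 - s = (s - 1)*(s)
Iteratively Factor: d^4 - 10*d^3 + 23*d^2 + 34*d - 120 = (d + 2)*(d^3 - 12*d^2 + 47*d - 60) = (d - 3)*(d + 2)*(d^2 - 9*d + 20) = (d - 5)*(d - 3)*(d + 2)*(d - 4)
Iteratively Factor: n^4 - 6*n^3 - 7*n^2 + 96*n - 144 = (n + 4)*(n^3 - 10*n^2 + 33*n - 36) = (n - 3)*(n + 4)*(n^2 - 7*n + 12) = (n - 4)*(n - 3)*(n + 4)*(n - 3)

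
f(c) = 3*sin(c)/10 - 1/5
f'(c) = 3*cos(c)/10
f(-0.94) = -0.44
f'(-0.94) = 0.18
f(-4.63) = 0.10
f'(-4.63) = -0.02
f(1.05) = 0.06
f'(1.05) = 0.15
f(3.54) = -0.32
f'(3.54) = -0.28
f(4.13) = -0.45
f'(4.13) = -0.17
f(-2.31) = -0.42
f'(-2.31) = -0.20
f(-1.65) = -0.50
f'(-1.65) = -0.02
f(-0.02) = -0.21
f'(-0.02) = 0.30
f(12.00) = -0.36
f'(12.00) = 0.25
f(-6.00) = -0.12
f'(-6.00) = 0.29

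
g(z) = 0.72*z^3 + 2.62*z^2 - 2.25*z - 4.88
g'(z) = 2.16*z^2 + 5.24*z - 2.25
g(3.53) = 51.50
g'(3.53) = 43.16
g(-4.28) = -3.71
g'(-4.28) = 14.89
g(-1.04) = -0.52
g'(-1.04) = -5.36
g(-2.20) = 5.08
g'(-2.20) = -3.32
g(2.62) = 20.16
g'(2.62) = 26.31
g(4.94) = 134.74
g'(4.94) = 76.35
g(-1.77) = 3.32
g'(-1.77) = -4.76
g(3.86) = 66.88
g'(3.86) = 50.16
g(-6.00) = -52.58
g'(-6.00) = 44.07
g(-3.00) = 6.01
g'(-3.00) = 1.47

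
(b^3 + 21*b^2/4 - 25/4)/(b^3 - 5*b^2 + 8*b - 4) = (4*b^2 + 25*b + 25)/(4*(b^2 - 4*b + 4))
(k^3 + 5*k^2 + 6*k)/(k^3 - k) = (k^2 + 5*k + 6)/(k^2 - 1)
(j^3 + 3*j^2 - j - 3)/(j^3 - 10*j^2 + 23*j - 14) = (j^2 + 4*j + 3)/(j^2 - 9*j + 14)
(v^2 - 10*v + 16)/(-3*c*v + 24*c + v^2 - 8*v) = (v - 2)/(-3*c + v)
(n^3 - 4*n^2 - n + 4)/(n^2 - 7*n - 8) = (n^2 - 5*n + 4)/(n - 8)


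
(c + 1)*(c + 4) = c^2 + 5*c + 4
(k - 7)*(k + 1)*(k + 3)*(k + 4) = k^4 + k^3 - 37*k^2 - 121*k - 84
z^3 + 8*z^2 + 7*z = z*(z + 1)*(z + 7)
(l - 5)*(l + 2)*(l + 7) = l^3 + 4*l^2 - 31*l - 70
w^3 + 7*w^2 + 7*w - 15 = (w - 1)*(w + 3)*(w + 5)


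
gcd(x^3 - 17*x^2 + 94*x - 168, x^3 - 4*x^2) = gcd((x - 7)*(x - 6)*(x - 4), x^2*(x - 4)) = x - 4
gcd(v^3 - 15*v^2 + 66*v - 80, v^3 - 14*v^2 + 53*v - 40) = v^2 - 13*v + 40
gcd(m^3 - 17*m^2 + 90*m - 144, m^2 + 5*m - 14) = 1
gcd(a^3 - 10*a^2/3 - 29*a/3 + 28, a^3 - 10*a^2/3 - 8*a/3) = a - 4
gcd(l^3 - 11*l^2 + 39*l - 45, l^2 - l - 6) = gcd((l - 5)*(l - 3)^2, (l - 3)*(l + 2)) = l - 3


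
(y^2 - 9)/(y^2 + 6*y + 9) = (y - 3)/(y + 3)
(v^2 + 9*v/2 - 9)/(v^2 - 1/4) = 2*(2*v^2 + 9*v - 18)/(4*v^2 - 1)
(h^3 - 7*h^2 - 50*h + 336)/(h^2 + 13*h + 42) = (h^2 - 14*h + 48)/(h + 6)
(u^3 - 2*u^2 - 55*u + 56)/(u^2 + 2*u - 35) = (u^2 - 9*u + 8)/(u - 5)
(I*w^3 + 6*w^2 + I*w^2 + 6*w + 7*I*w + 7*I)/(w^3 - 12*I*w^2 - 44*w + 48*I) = (I*w^3 + w^2*(6 + I) + w*(6 + 7*I) + 7*I)/(w^3 - 12*I*w^2 - 44*w + 48*I)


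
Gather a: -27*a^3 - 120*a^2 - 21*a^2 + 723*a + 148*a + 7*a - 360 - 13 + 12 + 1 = -27*a^3 - 141*a^2 + 878*a - 360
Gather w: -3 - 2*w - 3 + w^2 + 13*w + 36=w^2 + 11*w + 30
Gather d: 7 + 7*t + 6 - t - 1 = 6*t + 12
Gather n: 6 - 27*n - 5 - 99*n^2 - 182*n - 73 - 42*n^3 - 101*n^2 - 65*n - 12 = -42*n^3 - 200*n^2 - 274*n - 84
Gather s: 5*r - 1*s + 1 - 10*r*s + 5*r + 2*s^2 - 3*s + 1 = 10*r + 2*s^2 + s*(-10*r - 4) + 2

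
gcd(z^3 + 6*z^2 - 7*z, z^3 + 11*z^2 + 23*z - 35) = z^2 + 6*z - 7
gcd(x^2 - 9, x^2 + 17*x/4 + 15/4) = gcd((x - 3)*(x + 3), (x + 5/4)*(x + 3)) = x + 3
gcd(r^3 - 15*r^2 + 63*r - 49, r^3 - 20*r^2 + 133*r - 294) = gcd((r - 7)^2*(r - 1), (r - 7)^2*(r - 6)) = r^2 - 14*r + 49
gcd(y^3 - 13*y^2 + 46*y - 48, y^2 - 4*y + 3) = y - 3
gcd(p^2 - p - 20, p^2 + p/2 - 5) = 1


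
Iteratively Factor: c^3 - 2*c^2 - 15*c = (c - 5)*(c^2 + 3*c) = c*(c - 5)*(c + 3)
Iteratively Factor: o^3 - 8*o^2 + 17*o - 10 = (o - 2)*(o^2 - 6*o + 5) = (o - 5)*(o - 2)*(o - 1)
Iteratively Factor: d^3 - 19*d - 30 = (d - 5)*(d^2 + 5*d + 6) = (d - 5)*(d + 3)*(d + 2)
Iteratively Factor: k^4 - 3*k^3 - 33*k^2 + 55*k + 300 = (k - 5)*(k^3 + 2*k^2 - 23*k - 60) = (k - 5)*(k + 3)*(k^2 - k - 20) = (k - 5)*(k + 3)*(k + 4)*(k - 5)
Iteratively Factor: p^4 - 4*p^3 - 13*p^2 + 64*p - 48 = (p - 4)*(p^3 - 13*p + 12) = (p - 4)*(p - 3)*(p^2 + 3*p - 4) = (p - 4)*(p - 3)*(p - 1)*(p + 4)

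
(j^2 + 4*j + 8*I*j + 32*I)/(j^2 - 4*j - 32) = (j + 8*I)/(j - 8)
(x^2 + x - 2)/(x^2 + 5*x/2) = 2*(x^2 + x - 2)/(x*(2*x + 5))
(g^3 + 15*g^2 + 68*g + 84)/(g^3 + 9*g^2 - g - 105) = (g^2 + 8*g + 12)/(g^2 + 2*g - 15)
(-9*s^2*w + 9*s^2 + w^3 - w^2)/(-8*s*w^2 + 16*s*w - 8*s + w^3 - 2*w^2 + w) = (9*s^2 - w^2)/(8*s*w - 8*s - w^2 + w)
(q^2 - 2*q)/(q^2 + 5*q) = (q - 2)/(q + 5)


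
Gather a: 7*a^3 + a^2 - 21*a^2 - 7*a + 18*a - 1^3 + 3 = 7*a^3 - 20*a^2 + 11*a + 2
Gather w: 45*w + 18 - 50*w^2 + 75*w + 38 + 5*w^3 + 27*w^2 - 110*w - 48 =5*w^3 - 23*w^2 + 10*w + 8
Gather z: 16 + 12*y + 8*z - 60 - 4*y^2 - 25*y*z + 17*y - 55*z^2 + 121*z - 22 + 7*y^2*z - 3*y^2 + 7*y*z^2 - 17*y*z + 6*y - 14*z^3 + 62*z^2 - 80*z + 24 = -7*y^2 + 35*y - 14*z^3 + z^2*(7*y + 7) + z*(7*y^2 - 42*y + 49) - 42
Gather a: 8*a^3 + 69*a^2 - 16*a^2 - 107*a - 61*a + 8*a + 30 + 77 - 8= 8*a^3 + 53*a^2 - 160*a + 99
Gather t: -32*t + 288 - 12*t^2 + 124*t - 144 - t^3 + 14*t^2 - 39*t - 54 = -t^3 + 2*t^2 + 53*t + 90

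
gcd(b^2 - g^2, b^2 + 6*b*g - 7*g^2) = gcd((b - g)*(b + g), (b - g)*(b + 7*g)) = b - g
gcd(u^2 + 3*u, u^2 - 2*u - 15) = u + 3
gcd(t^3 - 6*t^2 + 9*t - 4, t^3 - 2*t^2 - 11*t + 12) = t^2 - 5*t + 4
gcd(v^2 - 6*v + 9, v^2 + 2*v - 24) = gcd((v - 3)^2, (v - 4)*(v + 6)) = 1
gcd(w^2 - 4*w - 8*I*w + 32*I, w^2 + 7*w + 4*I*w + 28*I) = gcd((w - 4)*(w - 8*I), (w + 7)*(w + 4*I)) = 1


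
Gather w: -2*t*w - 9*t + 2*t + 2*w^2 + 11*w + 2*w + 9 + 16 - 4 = -7*t + 2*w^2 + w*(13 - 2*t) + 21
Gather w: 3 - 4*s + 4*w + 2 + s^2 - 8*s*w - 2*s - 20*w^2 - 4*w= s^2 - 8*s*w - 6*s - 20*w^2 + 5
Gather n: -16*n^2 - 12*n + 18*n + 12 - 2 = -16*n^2 + 6*n + 10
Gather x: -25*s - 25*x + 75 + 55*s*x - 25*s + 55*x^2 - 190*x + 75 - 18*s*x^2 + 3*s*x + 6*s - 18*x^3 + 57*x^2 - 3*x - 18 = -44*s - 18*x^3 + x^2*(112 - 18*s) + x*(58*s - 218) + 132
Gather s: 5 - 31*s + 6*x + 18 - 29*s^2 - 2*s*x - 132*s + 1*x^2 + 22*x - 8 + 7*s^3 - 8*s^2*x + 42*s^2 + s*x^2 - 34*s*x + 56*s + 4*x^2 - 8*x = 7*s^3 + s^2*(13 - 8*x) + s*(x^2 - 36*x - 107) + 5*x^2 + 20*x + 15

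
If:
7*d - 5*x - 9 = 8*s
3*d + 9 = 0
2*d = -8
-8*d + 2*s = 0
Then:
No Solution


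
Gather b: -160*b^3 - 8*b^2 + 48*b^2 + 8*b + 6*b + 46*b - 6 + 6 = -160*b^3 + 40*b^2 + 60*b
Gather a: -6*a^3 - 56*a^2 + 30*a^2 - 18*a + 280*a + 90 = -6*a^3 - 26*a^2 + 262*a + 90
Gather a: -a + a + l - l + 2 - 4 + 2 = 0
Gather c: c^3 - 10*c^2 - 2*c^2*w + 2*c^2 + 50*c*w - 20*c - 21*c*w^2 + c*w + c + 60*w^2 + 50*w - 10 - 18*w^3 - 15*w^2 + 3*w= c^3 + c^2*(-2*w - 8) + c*(-21*w^2 + 51*w - 19) - 18*w^3 + 45*w^2 + 53*w - 10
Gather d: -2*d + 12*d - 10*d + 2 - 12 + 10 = 0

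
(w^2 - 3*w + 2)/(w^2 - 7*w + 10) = (w - 1)/(w - 5)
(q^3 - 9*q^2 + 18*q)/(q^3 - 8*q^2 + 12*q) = (q - 3)/(q - 2)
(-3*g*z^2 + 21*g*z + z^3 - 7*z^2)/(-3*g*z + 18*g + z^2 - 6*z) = z*(z - 7)/(z - 6)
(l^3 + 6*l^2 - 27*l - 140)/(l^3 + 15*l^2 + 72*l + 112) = (l - 5)/(l + 4)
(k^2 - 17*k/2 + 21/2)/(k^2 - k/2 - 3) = (-2*k^2 + 17*k - 21)/(-2*k^2 + k + 6)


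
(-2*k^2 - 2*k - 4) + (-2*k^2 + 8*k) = -4*k^2 + 6*k - 4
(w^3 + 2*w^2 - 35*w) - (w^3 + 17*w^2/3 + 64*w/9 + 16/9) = -11*w^2/3 - 379*w/9 - 16/9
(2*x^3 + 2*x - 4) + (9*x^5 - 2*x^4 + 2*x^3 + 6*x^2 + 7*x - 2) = 9*x^5 - 2*x^4 + 4*x^3 + 6*x^2 + 9*x - 6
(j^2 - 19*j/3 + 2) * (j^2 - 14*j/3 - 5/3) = j^4 - 11*j^3 + 269*j^2/9 + 11*j/9 - 10/3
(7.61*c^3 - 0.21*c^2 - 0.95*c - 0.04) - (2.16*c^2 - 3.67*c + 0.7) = 7.61*c^3 - 2.37*c^2 + 2.72*c - 0.74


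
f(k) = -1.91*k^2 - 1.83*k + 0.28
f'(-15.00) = 55.47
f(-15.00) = -402.02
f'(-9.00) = 32.55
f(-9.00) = -137.96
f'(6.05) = -24.94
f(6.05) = -80.70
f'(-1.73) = 4.78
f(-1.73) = -2.27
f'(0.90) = -5.27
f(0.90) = -2.91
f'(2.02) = -9.55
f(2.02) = -11.21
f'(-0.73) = 0.96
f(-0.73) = 0.60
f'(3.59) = -15.54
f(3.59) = -30.91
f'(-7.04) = 25.06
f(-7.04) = -81.50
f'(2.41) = -11.04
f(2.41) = -15.22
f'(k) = -3.82*k - 1.83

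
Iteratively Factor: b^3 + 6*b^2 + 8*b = (b + 4)*(b^2 + 2*b) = b*(b + 4)*(b + 2)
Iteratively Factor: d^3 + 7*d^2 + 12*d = (d)*(d^2 + 7*d + 12) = d*(d + 4)*(d + 3)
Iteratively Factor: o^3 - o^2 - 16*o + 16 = (o + 4)*(o^2 - 5*o + 4) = (o - 4)*(o + 4)*(o - 1)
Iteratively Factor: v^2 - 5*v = (v)*(v - 5)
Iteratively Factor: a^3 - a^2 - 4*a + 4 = (a + 2)*(a^2 - 3*a + 2) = (a - 2)*(a + 2)*(a - 1)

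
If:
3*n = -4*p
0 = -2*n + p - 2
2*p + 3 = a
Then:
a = 45/11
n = -8/11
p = 6/11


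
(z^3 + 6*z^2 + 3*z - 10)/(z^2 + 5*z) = z + 1 - 2/z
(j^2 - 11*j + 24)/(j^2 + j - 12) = (j - 8)/(j + 4)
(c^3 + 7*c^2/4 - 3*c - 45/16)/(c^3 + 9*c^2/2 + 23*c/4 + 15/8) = (8*c^2 - 6*c - 9)/(2*(4*c^2 + 8*c + 3))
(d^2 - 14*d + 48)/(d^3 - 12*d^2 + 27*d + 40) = (d - 6)/(d^2 - 4*d - 5)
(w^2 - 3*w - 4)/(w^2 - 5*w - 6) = (w - 4)/(w - 6)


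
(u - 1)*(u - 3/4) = u^2 - 7*u/4 + 3/4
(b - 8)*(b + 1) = b^2 - 7*b - 8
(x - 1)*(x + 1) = x^2 - 1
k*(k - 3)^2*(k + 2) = k^4 - 4*k^3 - 3*k^2 + 18*k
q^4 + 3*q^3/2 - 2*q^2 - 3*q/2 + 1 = (q - 1)*(q - 1/2)*(q + 1)*(q + 2)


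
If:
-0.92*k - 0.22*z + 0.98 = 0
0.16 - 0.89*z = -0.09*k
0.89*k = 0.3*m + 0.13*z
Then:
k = 1.00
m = 2.84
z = 0.28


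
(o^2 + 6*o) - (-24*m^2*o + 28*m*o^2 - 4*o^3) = 24*m^2*o - 28*m*o^2 + 4*o^3 + o^2 + 6*o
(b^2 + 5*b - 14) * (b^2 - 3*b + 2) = b^4 + 2*b^3 - 27*b^2 + 52*b - 28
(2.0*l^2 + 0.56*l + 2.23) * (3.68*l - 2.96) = 7.36*l^3 - 3.8592*l^2 + 6.5488*l - 6.6008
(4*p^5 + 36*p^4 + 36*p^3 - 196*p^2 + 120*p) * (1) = 4*p^5 + 36*p^4 + 36*p^3 - 196*p^2 + 120*p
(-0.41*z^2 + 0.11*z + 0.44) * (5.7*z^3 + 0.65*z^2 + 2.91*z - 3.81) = -2.337*z^5 + 0.3605*z^4 + 1.3864*z^3 + 2.1682*z^2 + 0.8613*z - 1.6764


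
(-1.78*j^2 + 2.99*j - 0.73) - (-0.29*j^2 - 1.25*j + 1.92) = -1.49*j^2 + 4.24*j - 2.65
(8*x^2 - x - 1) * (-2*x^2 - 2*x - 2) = -16*x^4 - 14*x^3 - 12*x^2 + 4*x + 2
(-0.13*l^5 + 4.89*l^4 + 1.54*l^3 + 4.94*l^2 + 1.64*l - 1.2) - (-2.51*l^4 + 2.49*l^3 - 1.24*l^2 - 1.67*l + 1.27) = -0.13*l^5 + 7.4*l^4 - 0.95*l^3 + 6.18*l^2 + 3.31*l - 2.47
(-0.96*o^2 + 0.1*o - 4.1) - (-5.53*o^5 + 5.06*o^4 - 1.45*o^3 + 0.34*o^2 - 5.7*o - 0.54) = 5.53*o^5 - 5.06*o^4 + 1.45*o^3 - 1.3*o^2 + 5.8*o - 3.56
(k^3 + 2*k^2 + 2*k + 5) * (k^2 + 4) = k^5 + 2*k^4 + 6*k^3 + 13*k^2 + 8*k + 20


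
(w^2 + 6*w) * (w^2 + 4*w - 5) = w^4 + 10*w^3 + 19*w^2 - 30*w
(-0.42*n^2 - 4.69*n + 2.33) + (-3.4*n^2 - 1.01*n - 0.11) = -3.82*n^2 - 5.7*n + 2.22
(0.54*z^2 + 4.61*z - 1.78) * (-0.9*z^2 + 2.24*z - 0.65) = -0.486*z^4 - 2.9394*z^3 + 11.5774*z^2 - 6.9837*z + 1.157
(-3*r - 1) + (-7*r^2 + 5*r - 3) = -7*r^2 + 2*r - 4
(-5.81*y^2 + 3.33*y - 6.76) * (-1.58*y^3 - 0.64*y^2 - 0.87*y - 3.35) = 9.1798*y^5 - 1.543*y^4 + 13.6043*y^3 + 20.8928*y^2 - 5.2743*y + 22.646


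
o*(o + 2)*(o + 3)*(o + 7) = o^4 + 12*o^3 + 41*o^2 + 42*o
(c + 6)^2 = c^2 + 12*c + 36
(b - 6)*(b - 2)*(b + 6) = b^3 - 2*b^2 - 36*b + 72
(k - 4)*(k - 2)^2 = k^3 - 8*k^2 + 20*k - 16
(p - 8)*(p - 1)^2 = p^3 - 10*p^2 + 17*p - 8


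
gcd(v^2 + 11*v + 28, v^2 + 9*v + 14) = v + 7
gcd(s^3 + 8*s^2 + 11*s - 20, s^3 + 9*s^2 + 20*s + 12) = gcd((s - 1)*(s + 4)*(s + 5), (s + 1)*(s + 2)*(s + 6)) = 1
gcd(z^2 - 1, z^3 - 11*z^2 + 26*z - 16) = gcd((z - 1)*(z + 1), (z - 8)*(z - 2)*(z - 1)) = z - 1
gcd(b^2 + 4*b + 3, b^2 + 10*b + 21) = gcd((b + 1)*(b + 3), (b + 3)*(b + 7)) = b + 3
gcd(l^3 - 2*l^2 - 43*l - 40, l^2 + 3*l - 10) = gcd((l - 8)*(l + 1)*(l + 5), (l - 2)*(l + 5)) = l + 5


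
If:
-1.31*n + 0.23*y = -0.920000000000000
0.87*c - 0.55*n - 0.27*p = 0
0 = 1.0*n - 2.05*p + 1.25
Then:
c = 0.13757364475461*y + 0.73952922998564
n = 0.175572519083969*y + 0.702290076335878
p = 0.0856451312604729*y + 0.952336622602867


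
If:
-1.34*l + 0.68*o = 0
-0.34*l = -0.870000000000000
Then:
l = 2.56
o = 5.04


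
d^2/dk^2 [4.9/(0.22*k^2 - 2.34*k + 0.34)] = (-0.47432*k^2 + 5.04504*k + 4.9*(0.44*k - 2.34)*(0.88*k - 4.68) - 0.73304)/(0.22*k^2 - 2.34*k + 0.34)^3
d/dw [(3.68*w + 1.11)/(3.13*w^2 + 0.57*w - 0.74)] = (11.5184*w^2 + 2.0976*w - (3.68*w + 1.11)*(6.26*w + 0.57) - 2.7232)/(3.13*w^2 + 0.57*w - 0.74)^2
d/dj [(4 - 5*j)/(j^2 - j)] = (5*j^2 - 8*j + 4)/(j^2*(j^2 - 2*j + 1))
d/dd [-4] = 0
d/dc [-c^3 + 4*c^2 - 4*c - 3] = -3*c^2 + 8*c - 4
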